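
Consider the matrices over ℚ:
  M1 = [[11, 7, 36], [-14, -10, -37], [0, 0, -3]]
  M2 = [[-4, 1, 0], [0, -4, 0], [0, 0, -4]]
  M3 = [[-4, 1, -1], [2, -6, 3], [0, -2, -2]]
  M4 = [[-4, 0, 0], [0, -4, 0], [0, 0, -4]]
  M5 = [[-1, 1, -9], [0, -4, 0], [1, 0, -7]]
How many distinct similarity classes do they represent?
4 classes: {M1}, {M2}, {M3, M5}, {M4}

Characteristic polynomials: χ_{M1} = (x - 4)(x + 3)^2, χ_{M2} = (x + 4)^3, χ_{M3} = (x + 4)^3, χ_{M4} = (x + 4)^3, χ_{M5} = (x + 4)^3.

{M1}: invariant factors (x - 4)(x + 3)^2.

{M2}: invariant factors x + 4, (x + 4)^2.

{M3, M5}: invariant factors (x + 4)^3.

{M4}: invariant factors x + 4, x + 4, x + 4.

Matrices are similar if and only if their invariant-factor lists agree; the partition into similarity classes is {M1}, {M2}, {M3, M5}, {M4}.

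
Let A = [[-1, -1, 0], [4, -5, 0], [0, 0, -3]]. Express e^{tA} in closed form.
e^{tA} = [[(2*t + 1)*e^{-3*t}, -t*e^{-3*t}, 0], [4*t*e^{-3*t}, (1 - 2*t)*e^{-3*t}, 0], [0, 0, e^{-3*t}]]

A has Jordan form J = [[-3, 1, 0], [0, -3, 0], [0, 0, -3]] with A = PJP^{-1}, so e^{tA} = P e^{tJ} P^{-1}.

For a Jordan block J_k(λ), e^{tJ_k(λ)} = e^{λt} · (I + tN + t^2 N^2/2! + ... + t^{k-1} N^{k-1}/(k-1)!) where N is the nilpotent superdiagonal part.

Assembling the blocks and conjugating back gives the entries of e^{tA} as shown above.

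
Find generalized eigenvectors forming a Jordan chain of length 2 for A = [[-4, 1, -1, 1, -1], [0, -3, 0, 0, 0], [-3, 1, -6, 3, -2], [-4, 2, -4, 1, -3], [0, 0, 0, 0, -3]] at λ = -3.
We seek v_1 ∈ ker((A + 3I)^2) \ ker(A + 3I), then set v_{i+1} = (A + 3I) v_i.

One such chain is v_1 = [[0, 1, 0, 1, 1]]^T, v_2 = [[1, 0, 2, 3, 0]]^T. Check: (A + 3I) v_2 = [[0, 0, 0, 0, 0]]^T = 0.

v_1 = [[0, 1, 0, 1, 1]]^T, v_2 = [[1, 0, 2, 3, 0]]^T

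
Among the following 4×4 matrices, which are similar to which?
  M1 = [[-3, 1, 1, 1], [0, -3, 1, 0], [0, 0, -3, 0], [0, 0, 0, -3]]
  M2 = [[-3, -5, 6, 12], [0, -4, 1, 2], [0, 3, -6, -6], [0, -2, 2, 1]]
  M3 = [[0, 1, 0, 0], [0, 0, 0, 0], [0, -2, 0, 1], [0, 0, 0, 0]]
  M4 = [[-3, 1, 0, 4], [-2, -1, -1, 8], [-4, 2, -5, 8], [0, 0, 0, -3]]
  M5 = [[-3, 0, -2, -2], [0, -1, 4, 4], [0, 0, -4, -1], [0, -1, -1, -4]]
2 classes: {M1, M2, M4, M5}, {M3}

Characteristic polynomials: χ_{M1} = (x + 3)^4, χ_{M2} = (x + 3)^4, χ_{M3} = x^4, χ_{M4} = (x + 3)^4, χ_{M5} = (x + 3)^4.

{M1, M2, M4, M5}: invariant factors x + 3, (x + 3)^3.

{M3}: invariant factors x^2, x^2.

Matrices are similar if and only if their invariant-factor lists agree; the partition into similarity classes is {M1, M2, M4, M5}, {M3}.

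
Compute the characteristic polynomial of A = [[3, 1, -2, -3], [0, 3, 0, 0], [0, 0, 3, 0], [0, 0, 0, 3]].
xI - A = [[x - 3, -1, 2, 3], [0, x - 3, 0, 0], [0, 0, x - 3, 0], [0, 0, 0, x - 3]].

Expanding det(xI - A) along the first row:
det(xI - A) = + (x - 3)·det([[x - 3, 0, 0], [0, x - 3, 0], [0, 0, x - 3]]) - (-1)·det([[0, 0, 0], [0, x - 3, 0], [0, 0, x - 3]]) + (2)·det([[0, x - 3, 0], [0, 0, 0], [0, 0, x - 3]]) - (3)·det([[0, x - 3, 0], [0, 0, x - 3], [0, 0, 0]]).

Evaluating gives χ_A(x) = x^4 - 12x^3 + 54x^2 - 108x + 81 = (x - 3)^4.

χ_A(x) = (x - 3)^4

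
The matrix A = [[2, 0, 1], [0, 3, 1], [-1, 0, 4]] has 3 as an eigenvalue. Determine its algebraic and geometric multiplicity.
The characteristic polynomial is (x - 3)^3, so the factor x - 3 appears with exponent 3: the algebraic multiplicity is 3.

rank(A - 3I) = 2, so the eigenspace has dimension 3 - 2 = 1: the geometric multiplicity is 1.

Since 1 < 3, A is not diagonalizable.

algebraic multiplicity 3, geometric multiplicity 1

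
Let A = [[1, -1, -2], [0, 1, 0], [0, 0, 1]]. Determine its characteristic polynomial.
χ_A(x) = (x - 1)^3

xI - A = [[x - 1, 1, 2], [0, x - 1, 0], [0, 0, x - 1]].

Expanding det(xI - A) along the first row:
det(xI - A) = + (x - 1)·det([[x - 1, 0], [0, x - 1]]) - (1)·det([[0, 0], [0, x - 1]]) + (2)·det([[0, x - 1], [0, 0]]).

Evaluating gives χ_A(x) = x^3 - 3x^2 + 3x - 1 = (x - 1)^3.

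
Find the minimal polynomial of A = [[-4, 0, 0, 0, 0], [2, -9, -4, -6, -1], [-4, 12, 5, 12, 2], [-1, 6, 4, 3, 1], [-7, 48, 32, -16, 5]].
The characteristic polynomial factors as (x - 5)^2(x + 3)^2(x + 4). The minimal polynomial is ∏(x - λ)^{k_λ} where k_λ is the size of the largest Jordan block at λ.

For λ = -4: rank(A + 4I) = 4, and the largest Jordan block has size 1 (the smallest k with rank((A + 4I)^k) = rank((A + 4I)^(k+1))).
For λ = -3: rank(A + 3I) = 3, and the largest Jordan block has size 1 (the smallest k with rank((A + 3I)^k) = rank((A + 3I)^(k+1))).
For λ = 5: rank(A - 5I) = 4, and the largest Jordan block has size 2 (the smallest k with rank((A - 5I)^k) = rank((A - 5I)^(k+1))).

So m_A(x) = (x - 5)^2(x + 3)(x + 4).

m_A(x) = (x - 5)^2(x + 3)(x + 4)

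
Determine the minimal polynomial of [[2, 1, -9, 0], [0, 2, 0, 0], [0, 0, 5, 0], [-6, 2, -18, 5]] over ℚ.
m_A(x) = (x - 5)(x - 2)^2

The characteristic polynomial factors as (x - 5)^2(x - 2)^2. The minimal polynomial is ∏(x - λ)^{k_λ} where k_λ is the size of the largest Jordan block at λ.

For λ = 2: rank(A - 2I) = 3, and the largest Jordan block has size 2 (the smallest k with rank((A - 2I)^k) = rank((A - 2I)^(k+1))).
For λ = 5: rank(A - 5I) = 2, and the largest Jordan block has size 1 (the smallest k with rank((A - 5I)^k) = rank((A - 5I)^(k+1))).

So m_A(x) = (x - 5)(x - 2)^2.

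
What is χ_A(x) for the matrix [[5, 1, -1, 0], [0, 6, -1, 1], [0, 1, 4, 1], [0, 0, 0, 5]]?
χ_A(x) = (x - 5)^4

xI - A = [[x - 5, -1, 1, 0], [0, x - 6, 1, -1], [0, -1, x - 4, -1], [0, 0, 0, x - 5]].

Expanding det(xI - A) along the first row:
det(xI - A) = + (x - 5)·det([[x - 6, 1, -1], [-1, x - 4, -1], [0, 0, x - 5]]) - (-1)·det([[0, 1, -1], [0, x - 4, -1], [0, 0, x - 5]]) + (1)·det([[0, x - 6, -1], [0, -1, -1], [0, 0, x - 5]]) - (0)·det([[0, x - 6, 1], [0, -1, x - 4], [0, 0, 0]]).

Evaluating gives χ_A(x) = x^4 - 20x^3 + 150x^2 - 500x + 625 = (x - 5)^4.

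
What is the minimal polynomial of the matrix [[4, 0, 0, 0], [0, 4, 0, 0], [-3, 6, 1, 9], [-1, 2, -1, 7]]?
m_A(x) = (x - 4)^2

The characteristic polynomial factors as (x - 4)^4. The minimal polynomial is ∏(x - λ)^{k_λ} where k_λ is the size of the largest Jordan block at λ.

For λ = 4: rank(A - 4I) = 1, and the largest Jordan block has size 2 (the smallest k with rank((A - 4I)^k) = rank((A - 4I)^(k+1))).

So m_A(x) = (x - 4)^2.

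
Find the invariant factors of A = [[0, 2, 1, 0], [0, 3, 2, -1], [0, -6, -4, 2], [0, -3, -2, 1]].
The Jordan structure of A has elementary divisors x^2, x^2. Arranging the block sizes at each eigenvalue in decreasing order and taking row products gives the invariant factors.

Invariant factors (smallest first, each dividing the next): x^2, x^2.

Check: the last factor x^2 is the minimal polynomial, and the product x^4 is the characteristic polynomial.

x^2, x^2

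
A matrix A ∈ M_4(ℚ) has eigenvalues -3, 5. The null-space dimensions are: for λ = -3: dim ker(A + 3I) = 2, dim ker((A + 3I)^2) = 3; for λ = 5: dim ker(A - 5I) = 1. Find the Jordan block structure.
Jordan blocks: (-3, 2), (-3, 1), (5, 1)

λ = -3: successive nullity increments [2, 1] count blocks of size ≥ k; block sizes are [2, 1].
λ = 5: successive nullity increments [1] count blocks of size ≥ k; block sizes are [1].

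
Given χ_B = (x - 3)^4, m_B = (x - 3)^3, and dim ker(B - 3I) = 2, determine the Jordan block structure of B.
Jordan blocks: (3, 3), (3, 1)

λ = 3: algebraic multiplicity 4 (exponent in χ_B), largest block size 3 (exponent in m_B), 2 blocks (geometric multiplicity). These force block sizes [3, 1].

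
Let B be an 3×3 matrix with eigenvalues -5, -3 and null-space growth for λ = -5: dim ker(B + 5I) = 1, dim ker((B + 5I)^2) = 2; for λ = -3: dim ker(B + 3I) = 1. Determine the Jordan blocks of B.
λ = -5: successive nullity increments [1, 1] count blocks of size ≥ k; block sizes are [2].
λ = -3: successive nullity increments [1] count blocks of size ≥ k; block sizes are [1].

Jordan blocks: (-5, 2), (-3, 1)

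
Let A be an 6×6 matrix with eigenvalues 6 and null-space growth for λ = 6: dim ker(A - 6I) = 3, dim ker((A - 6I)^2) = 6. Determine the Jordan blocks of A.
λ = 6: successive nullity increments [3, 3] count blocks of size ≥ k; block sizes are [2, 2, 2].

Jordan blocks: (6, 2), (6, 2), (6, 2)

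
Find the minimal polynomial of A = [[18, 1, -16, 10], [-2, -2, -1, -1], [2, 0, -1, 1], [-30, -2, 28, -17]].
m_A(x) = (x - 1)^2(x + 2)^2

The characteristic polynomial factors as (x - 1)^2(x + 2)^2. The minimal polynomial is ∏(x - λ)^{k_λ} where k_λ is the size of the largest Jordan block at λ.

For λ = -2: rank(A + 2I) = 3, and the largest Jordan block has size 2 (the smallest k with rank((A + 2I)^k) = rank((A + 2I)^(k+1))).
For λ = 1: rank(A - I) = 3, and the largest Jordan block has size 2 (the smallest k with rank((A - I)^k) = rank((A - I)^(k+1))).

So m_A(x) = (x - 1)^2(x + 2)^2.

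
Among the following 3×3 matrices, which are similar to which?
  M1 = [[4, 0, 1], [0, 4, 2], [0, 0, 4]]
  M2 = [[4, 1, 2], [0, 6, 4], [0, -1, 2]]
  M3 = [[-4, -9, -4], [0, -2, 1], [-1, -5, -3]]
2 classes: {M1, M2}, {M3}

Characteristic polynomials: χ_{M1} = (x - 4)^3, χ_{M2} = (x - 4)^3, χ_{M3} = (x + 3)^3.

{M1, M2}: invariant factors x - 4, (x - 4)^2.

{M3}: invariant factors (x + 3)^3.

Matrices are similar if and only if their invariant-factor lists agree; the partition into similarity classes is {M1, M2}, {M3}.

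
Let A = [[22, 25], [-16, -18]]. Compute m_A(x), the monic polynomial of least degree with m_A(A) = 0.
m_A(x) = (x - 2)^2

The characteristic polynomial factors as (x - 2)^2. The minimal polynomial is ∏(x - λ)^{k_λ} where k_λ is the size of the largest Jordan block at λ.

For λ = 2: rank(A - 2I) = 1, and the largest Jordan block has size 2 (the smallest k with rank((A - 2I)^k) = rank((A - 2I)^(k+1))).

So m_A(x) = (x - 2)^2.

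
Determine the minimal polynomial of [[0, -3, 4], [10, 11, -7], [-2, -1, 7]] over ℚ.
The characteristic polynomial factors as (x - 6)^3. The minimal polynomial is ∏(x - λ)^{k_λ} where k_λ is the size of the largest Jordan block at λ.

For λ = 6: rank(A - 6I) = 2, and the largest Jordan block has size 3 (the smallest k with rank((A - 6I)^k) = rank((A - 6I)^(k+1))).

So m_A(x) = (x - 6)^3.

m_A(x) = (x - 6)^3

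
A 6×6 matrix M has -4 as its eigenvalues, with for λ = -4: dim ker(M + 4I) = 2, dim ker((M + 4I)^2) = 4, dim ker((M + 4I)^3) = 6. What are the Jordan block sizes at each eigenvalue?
Jordan blocks: (-4, 3), (-4, 3)

λ = -4: successive nullity increments [2, 2, 2] count blocks of size ≥ k; block sizes are [3, 3].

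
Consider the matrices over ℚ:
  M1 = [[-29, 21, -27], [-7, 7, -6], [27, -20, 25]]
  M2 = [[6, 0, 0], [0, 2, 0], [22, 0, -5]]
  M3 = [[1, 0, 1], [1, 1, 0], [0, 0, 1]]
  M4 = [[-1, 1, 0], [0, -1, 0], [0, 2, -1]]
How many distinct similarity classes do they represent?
3 classes: {M1, M3}, {M2}, {M4}

Characteristic polynomials: χ_{M1} = (x - 1)^3, χ_{M2} = (x - 6)(x - 2)(x + 5), χ_{M3} = (x - 1)^3, χ_{M4} = (x + 1)^3.

{M1, M3}: invariant factors (x - 1)^3.

{M2}: invariant factors (x - 6)(x - 2)(x + 5).

{M4}: invariant factors x + 1, (x + 1)^2.

Matrices are similar if and only if their invariant-factor lists agree; the partition into similarity classes is {M1, M3}, {M2}, {M4}.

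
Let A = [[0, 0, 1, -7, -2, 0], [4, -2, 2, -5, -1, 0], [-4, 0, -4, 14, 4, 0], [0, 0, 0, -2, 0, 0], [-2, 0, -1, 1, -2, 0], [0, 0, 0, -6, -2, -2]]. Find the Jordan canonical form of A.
J = [[-2, 1, 0, 0, 0, 0], [0, -2, 1, 0, 0, 0], [0, 0, -2, 0, 0, 0], [0, 0, 0, -2, 0, 0], [0, 0, 0, 0, -2, 0], [0, 0, 0, 0, 0, -2]]

The characteristic polynomial is det(xI - A) = (x + 2)^6, so the eigenvalues are -2 (algebraic multiplicity 6).

For λ = -2: rank(A + 2I) = 2, rank((A + 2I)^2) = 1, rank((A + 2I)^3) = 0. The eigenspace has dimension 6 - 2 = 4, so there are 4 Jordan blocks; the rank sequence gives block sizes [3, 1, 1, 1].

Assembling the blocks gives the Jordan form J above.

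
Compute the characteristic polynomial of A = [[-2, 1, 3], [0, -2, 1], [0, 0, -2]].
xI - A = [[x + 2, -1, -3], [0, x + 2, -1], [0, 0, x + 2]].

Expanding det(xI - A) along the first row:
det(xI - A) = + (x + 2)·det([[x + 2, -1], [0, x + 2]]) - (-1)·det([[0, -1], [0, x + 2]]) + (-3)·det([[0, x + 2], [0, 0]]).

Evaluating gives χ_A(x) = x^3 + 6x^2 + 12x + 8 = (x + 2)^3.

χ_A(x) = (x + 2)^3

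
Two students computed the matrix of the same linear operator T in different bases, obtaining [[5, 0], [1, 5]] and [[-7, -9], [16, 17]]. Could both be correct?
Two matrices over a field are similar if and only if they have the same invariant factors.

Both A and B have characteristic polynomial (x - 5)^2 and minimal polynomial (x - 5)^2. Computing further, both have invariant factors (x - 5)^2. Hence A and B are similar.

Yes.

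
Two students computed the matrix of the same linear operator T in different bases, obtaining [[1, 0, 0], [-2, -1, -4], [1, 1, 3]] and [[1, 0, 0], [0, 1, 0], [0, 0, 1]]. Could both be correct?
No.

Both have characteristic polynomial (x - 1)^3, but the minimal polynomial of A is (x - 1)^2 while the minimal polynomial of B is x - 1. The minimal polynomial is a similarity invariant, so A and B are not similar.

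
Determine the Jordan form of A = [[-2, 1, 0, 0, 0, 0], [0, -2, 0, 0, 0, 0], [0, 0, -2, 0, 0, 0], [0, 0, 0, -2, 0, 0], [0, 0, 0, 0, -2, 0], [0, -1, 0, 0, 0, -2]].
J = [[-2, 1, 0, 0, 0, 0], [0, -2, 0, 0, 0, 0], [0, 0, -2, 0, 0, 0], [0, 0, 0, -2, 0, 0], [0, 0, 0, 0, -2, 0], [0, 0, 0, 0, 0, -2]]

The characteristic polynomial is det(xI - A) = (x + 2)^6, so the eigenvalues are -2 (algebraic multiplicity 6).

For λ = -2: rank(A + 2I) = 1, rank((A + 2I)^2) = 0. The eigenspace has dimension 6 - 1 = 5, so there are 5 Jordan blocks; the rank sequence gives block sizes [2, 1, 1, 1, 1].

Assembling the blocks gives the Jordan form J above.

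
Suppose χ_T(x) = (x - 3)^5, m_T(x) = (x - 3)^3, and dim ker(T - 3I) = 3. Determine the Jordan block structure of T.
λ = 3: algebraic multiplicity 5 (exponent in χ_T), largest block size 3 (exponent in m_T), 3 blocks (geometric multiplicity). These force block sizes [3, 1, 1].

Jordan blocks: (3, 3), (3, 1), (3, 1)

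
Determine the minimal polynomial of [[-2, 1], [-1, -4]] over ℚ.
m_A(x) = (x + 3)^2

The characteristic polynomial factors as (x + 3)^2. The minimal polynomial is ∏(x - λ)^{k_λ} where k_λ is the size of the largest Jordan block at λ.

For λ = -3: rank(A + 3I) = 1, and the largest Jordan block has size 2 (the smallest k with rank((A + 3I)^k) = rank((A + 3I)^(k+1))).

So m_A(x) = (x + 3)^2.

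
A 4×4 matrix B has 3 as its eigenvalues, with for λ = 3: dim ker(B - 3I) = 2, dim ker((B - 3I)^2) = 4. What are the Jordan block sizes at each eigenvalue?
λ = 3: successive nullity increments [2, 2] count blocks of size ≥ k; block sizes are [2, 2].

Jordan blocks: (3, 2), (3, 2)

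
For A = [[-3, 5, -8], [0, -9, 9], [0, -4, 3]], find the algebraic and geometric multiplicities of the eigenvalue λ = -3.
The characteristic polynomial is (x + 3)^3, so the factor x + 3 appears with exponent 3: the algebraic multiplicity is 3.

rank(A + 3I) = 2, so the eigenspace has dimension 3 - 2 = 1: the geometric multiplicity is 1.

Since 1 < 3, A is not diagonalizable.

algebraic multiplicity 3, geometric multiplicity 1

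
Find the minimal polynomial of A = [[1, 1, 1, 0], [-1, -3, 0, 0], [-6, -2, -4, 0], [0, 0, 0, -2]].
The characteristic polynomial factors as (x + 2)^4. The minimal polynomial is ∏(x - λ)^{k_λ} where k_λ is the size of the largest Jordan block at λ.

For λ = -2: rank(A + 2I) = 2, and the largest Jordan block has size 3 (the smallest k with rank((A + 2I)^k) = rank((A + 2I)^(k+1))).

So m_A(x) = (x + 2)^3.

m_A(x) = (x + 2)^3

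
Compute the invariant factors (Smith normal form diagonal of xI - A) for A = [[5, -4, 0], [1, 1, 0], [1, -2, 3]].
x - 3, (x - 3)^2

The Jordan structure of A has elementary divisors (x - 3)^2, (x - 3). Arranging the block sizes at each eigenvalue in decreasing order and taking row products gives the invariant factors.

Invariant factors (smallest first, each dividing the next): x - 3, (x - 3)^2.

Check: the last factor (x - 3)^2 is the minimal polynomial, and the product (x - 3)^3 is the characteristic polynomial.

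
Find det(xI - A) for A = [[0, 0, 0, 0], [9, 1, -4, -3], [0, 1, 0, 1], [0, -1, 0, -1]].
xI - A = [[x, 0, 0, 0], [-9, x - 1, 4, 3], [0, -1, x, -1], [0, 1, 0, x + 1]].

Expanding det(xI - A) along the first row:
det(xI - A) = + (x)·det([[x - 1, 4, 3], [-1, x, -1], [1, 0, x + 1]]) - (0)·det([[-9, 4, 3], [0, x, -1], [0, 0, x + 1]]) + (0)·det([[-9, x - 1, 3], [0, -1, -1], [0, 1, x + 1]]) - (0)·det([[-9, x - 1, 4], [0, -1, x], [0, 1, 0]]).

Evaluating gives χ_A(x) = x^4.

χ_A(x) = x^4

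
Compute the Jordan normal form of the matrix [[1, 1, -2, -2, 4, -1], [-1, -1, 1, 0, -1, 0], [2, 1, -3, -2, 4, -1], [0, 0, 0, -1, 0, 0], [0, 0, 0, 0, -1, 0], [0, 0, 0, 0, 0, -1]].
The characteristic polynomial is det(xI - A) = (x + 1)^6, so the eigenvalues are -1 (algebraic multiplicity 6).

For λ = -1: rank(A + I) = 2, rank((A + I)^2) = 1, rank((A + I)^3) = 0. The eigenspace has dimension 6 - 2 = 4, so there are 4 Jordan blocks; the rank sequence gives block sizes [3, 1, 1, 1].

Assembling the blocks gives the Jordan form J above.

J = [[-1, 1, 0, 0, 0, 0], [0, -1, 1, 0, 0, 0], [0, 0, -1, 0, 0, 0], [0, 0, 0, -1, 0, 0], [0, 0, 0, 0, -1, 0], [0, 0, 0, 0, 0, -1]]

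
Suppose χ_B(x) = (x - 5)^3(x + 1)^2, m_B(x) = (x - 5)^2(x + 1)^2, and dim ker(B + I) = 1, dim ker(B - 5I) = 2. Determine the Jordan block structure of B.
Jordan blocks: (-1, 2), (5, 2), (5, 1)

λ = -1: algebraic multiplicity 2 (exponent in χ_B), largest block size 2 (exponent in m_B), 1 block (geometric multiplicity). This forces block sizes [2].
λ = 5: algebraic multiplicity 3 (exponent in χ_B), largest block size 2 (exponent in m_B), 2 blocks (geometric multiplicity). These force block sizes [2, 1].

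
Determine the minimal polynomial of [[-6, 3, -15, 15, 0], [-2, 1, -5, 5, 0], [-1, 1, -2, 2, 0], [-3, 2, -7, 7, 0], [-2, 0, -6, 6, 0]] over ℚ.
The characteristic polynomial factors as x^5. The minimal polynomial is ∏(x - λ)^{k_λ} where k_λ is the size of the largest Jordan block at λ.

For λ = 0: rank(A) = 2, and the largest Jordan block has size 2 (the smallest k with rank(A^k) = rank(A^(k+1))).

So m_A(x) = x^2.

m_A(x) = x^2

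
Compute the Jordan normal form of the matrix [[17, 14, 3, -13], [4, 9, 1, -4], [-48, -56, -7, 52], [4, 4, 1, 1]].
J = [[5, 1, 0, 0], [0, 5, 1, 0], [0, 0, 5, 0], [0, 0, 0, 5]]

The characteristic polynomial is det(xI - A) = (x - 5)^4, so the eigenvalues are 5 (algebraic multiplicity 4).

For λ = 5: rank(A - 5I) = 2, rank((A - 5I)^2) = 1, rank((A - 5I)^3) = 0. The eigenspace has dimension 4 - 2 = 2, so there are 2 Jordan blocks; the rank sequence gives block sizes [3, 1].

Assembling the blocks gives the Jordan form J above.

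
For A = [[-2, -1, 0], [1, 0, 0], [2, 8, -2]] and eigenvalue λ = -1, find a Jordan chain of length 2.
v_1 = [[0, -1, -2]]^T, v_2 = [[1, -1, -6]]^T

We seek v_1 ∈ ker((A + I)^2) \ ker(A + I), then set v_{i+1} = (A + I) v_i.

One such chain is v_1 = [[0, -1, -2]]^T, v_2 = [[1, -1, -6]]^T. Check: (A + I) v_2 = [[0, 0, 0]]^T = 0.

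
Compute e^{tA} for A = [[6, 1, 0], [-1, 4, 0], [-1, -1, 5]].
A has Jordan form J = [[5, 1, 0], [0, 5, 0], [0, 0, 5]] with A = PJP^{-1}, so e^{tA} = P e^{tJ} P^{-1}.

For a Jordan block J_k(λ), e^{tJ_k(λ)} = e^{λt} · (I + tN + t^2 N^2/2! + ... + t^{k-1} N^{k-1}/(k-1)!) where N is the nilpotent superdiagonal part.

Assembling the blocks and conjugating back gives the entries of e^{tA} as shown above.

e^{tA} = [[(t + 1)*e^{5*t}, t*e^{5*t}, 0], [-t*e^{5*t}, (1 - t)*e^{5*t}, 0], [-t*e^{5*t}, -t*e^{5*t}, e^{5*t}]]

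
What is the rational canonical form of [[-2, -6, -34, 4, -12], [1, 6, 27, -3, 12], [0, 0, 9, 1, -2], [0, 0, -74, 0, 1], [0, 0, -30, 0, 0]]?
R = [[0, 6, 0, 0, 0], [1, 4, 0, 0, 0], [0, 0, 0, 0, -30], [0, 0, 1, 0, -14], [0, 0, 0, 1, 9]]

The invariant factors of A (the non-unit diagonal entries of the Smith normal form of xI - A over ℚ[x]) are x^2 - 4x - 6, (x - 5)(x^2 - 4x - 6), each dividing the next. The characteristic polynomial is their product, (x - 5)(x^2 - 4x - 6)^2.

The rational canonical form is the block-diagonal matrix of companion matrices C(f_i):
R = [[0, 6, 0, 0, 0], [1, 4, 0, 0, 0], [0, 0, 0, 0, -30], [0, 0, 1, 0, -14], [0, 0, 0, 1, 9]].

Note the characteristic polynomial does not split into linear factors over ℚ, so A has no Jordan form over ℚ; the rational canonical form exists over any field.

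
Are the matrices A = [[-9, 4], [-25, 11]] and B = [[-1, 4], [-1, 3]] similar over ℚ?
Two matrices over a field are similar if and only if they have the same invariant factors.

Both A and B have characteristic polynomial (x - 1)^2 and minimal polynomial (x - 1)^2. Computing further, both have invariant factors (x - 1)^2. Hence A and B are similar.

Yes.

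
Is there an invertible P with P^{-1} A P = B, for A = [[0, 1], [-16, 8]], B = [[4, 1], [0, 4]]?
Two matrices over a field are similar if and only if they have the same invariant factors.

Both A and B have characteristic polynomial (x - 4)^2 and minimal polynomial (x - 4)^2. Computing further, both have invariant factors (x - 4)^2. Hence A and B are similar.

Yes.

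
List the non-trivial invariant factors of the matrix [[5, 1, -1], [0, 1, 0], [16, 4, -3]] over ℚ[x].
x - 1, (x - 1)^2

The Jordan structure of A has elementary divisors (x - 1)^2, (x - 1). Arranging the block sizes at each eigenvalue in decreasing order and taking row products gives the invariant factors.

Invariant factors (smallest first, each dividing the next): x - 1, (x - 1)^2.

Check: the last factor (x - 1)^2 is the minimal polynomial, and the product (x - 1)^3 is the characteristic polynomial.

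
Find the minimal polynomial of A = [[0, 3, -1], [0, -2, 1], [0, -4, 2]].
The characteristic polynomial factors as x^3. The minimal polynomial is ∏(x - λ)^{k_λ} where k_λ is the size of the largest Jordan block at λ.

For λ = 0: rank(A) = 2, and the largest Jordan block has size 3 (the smallest k with rank(A^k) = rank(A^(k+1))).

So m_A(x) = x^3.

m_A(x) = x^3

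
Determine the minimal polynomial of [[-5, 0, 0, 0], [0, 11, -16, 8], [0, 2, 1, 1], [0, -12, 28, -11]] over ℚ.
m_A(x) = (x - 3)^2(x + 5)

The characteristic polynomial factors as (x - 3)^2(x + 5)^2. The minimal polynomial is ∏(x - λ)^{k_λ} where k_λ is the size of the largest Jordan block at λ.

For λ = -5: rank(A + 5I) = 2, and the largest Jordan block has size 1 (the smallest k with rank((A + 5I)^k) = rank((A + 5I)^(k+1))).
For λ = 3: rank(A - 3I) = 3, and the largest Jordan block has size 2 (the smallest k with rank((A - 3I)^k) = rank((A - 3I)^(k+1))).

So m_A(x) = (x - 3)^2(x + 5).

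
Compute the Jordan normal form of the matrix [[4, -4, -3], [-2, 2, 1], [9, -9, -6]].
The characteristic polynomial is det(xI - A) = x^3, so the eigenvalues are 0 (algebraic multiplicity 3).

For λ = 0: rank(A) = 2, rank(A^2) = 1, rank(A^3) = 0. The eigenspace has dimension 3 - 2 = 1, so there is 1 Jordan block; the rank sequence gives block sizes [3].

Assembling the blocks gives the Jordan form J above.

J = [[0, 1, 0], [0, 0, 1], [0, 0, 0]]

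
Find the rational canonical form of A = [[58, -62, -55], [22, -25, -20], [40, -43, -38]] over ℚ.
The invariant factors of A (the non-unit diagonal entries of the Smith normal form of xI - A over ℚ[x]) are (x + 3)(x^2 + 2x - 6), each dividing the next. The characteristic polynomial is their product, (x + 3)(x^2 + 2x - 6).

The rational canonical form is the block-diagonal matrix of companion matrices C(f_i):
R = [[0, 0, 18], [1, 0, 0], [0, 1, -5]].

Note the characteristic polynomial does not split into linear factors over ℚ, so A has no Jordan form over ℚ; the rational canonical form exists over any field.

R = [[0, 0, 18], [1, 0, 0], [0, 1, -5]]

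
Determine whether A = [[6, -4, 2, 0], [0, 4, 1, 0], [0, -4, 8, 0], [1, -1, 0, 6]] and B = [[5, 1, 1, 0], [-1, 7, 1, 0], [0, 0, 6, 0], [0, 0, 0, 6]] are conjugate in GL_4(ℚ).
No.

Both have characteristic polynomial (x - 6)^4, but the minimal polynomial of A is (x - 6)^3 while the minimal polynomial of B is (x - 6)^2. The minimal polynomial is a similarity invariant, so A and B are not similar.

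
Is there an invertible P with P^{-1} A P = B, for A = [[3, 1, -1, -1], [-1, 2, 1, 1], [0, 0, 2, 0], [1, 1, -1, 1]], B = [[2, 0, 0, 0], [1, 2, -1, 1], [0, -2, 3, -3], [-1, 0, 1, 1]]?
Yes.

Two matrices over a field are similar if and only if they have the same invariant factors.

Both A and B have characteristic polynomial (x - 2)^4 and minimal polynomial (x - 2)^3. Computing further, both have invariant factors x - 2, (x - 2)^3. Hence A and B are similar.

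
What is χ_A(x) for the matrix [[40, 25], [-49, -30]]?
χ_A(x) = (x - 5)^2

xI - A = [[x - 40, -25], [49, x + 30]].

Expanding det(xI - A) along the first row:
det(xI - A) = + (x - 40)·det([[x + 30]]) - (-25)·det([[49]]).

Evaluating gives χ_A(x) = x^2 - 10x + 25 = (x - 5)^2.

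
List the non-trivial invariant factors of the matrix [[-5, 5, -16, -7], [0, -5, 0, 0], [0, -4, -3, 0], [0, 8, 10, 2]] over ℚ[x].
(x - 2)(x + 3)(x + 5)^2

The Jordan structure of A has elementary divisors (x + 5)^2, (x + 3), (x - 2). Arranging the block sizes at each eigenvalue in decreasing order and taking row products gives the invariant factors.

Invariant factors (smallest first, each dividing the next): (x - 2)(x + 3)(x + 5)^2.

Check: the last factor (x - 2)(x + 3)(x + 5)^2 is the minimal polynomial, and the product (x - 2)(x + 3)(x + 5)^2 is the characteristic polynomial.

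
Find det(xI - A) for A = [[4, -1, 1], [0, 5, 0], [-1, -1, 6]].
xI - A = [[x - 4, 1, -1], [0, x - 5, 0], [1, 1, x - 6]].

Expanding det(xI - A) along the first row:
det(xI - A) = + (x - 4)·det([[x - 5, 0], [1, x - 6]]) - (1)·det([[0, 0], [1, x - 6]]) + (-1)·det([[0, x - 5], [1, 1]]).

Evaluating gives χ_A(x) = x^3 - 15x^2 + 75x - 125 = (x - 5)^3.

χ_A(x) = (x - 5)^3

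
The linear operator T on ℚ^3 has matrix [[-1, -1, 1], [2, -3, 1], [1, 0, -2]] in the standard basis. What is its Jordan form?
The characteristic polynomial is det(xI - A) = (x + 2)^3, so the eigenvalues are -2 (algebraic multiplicity 3).

For λ = -2: rank(A + 2I) = 2, rank((A + 2I)^2) = 1, rank((A + 2I)^3) = 0. The eigenspace has dimension 3 - 2 = 1, so there is 1 Jordan block; the rank sequence gives block sizes [3].

Assembling the blocks gives the Jordan form J above.

J = [[-2, 1, 0], [0, -2, 1], [0, 0, -2]]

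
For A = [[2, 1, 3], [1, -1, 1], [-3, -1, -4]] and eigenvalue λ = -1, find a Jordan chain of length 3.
v_1 = [[0, -1, 1]]^T, v_2 = [[2, 1, -2]]^T, v_3 = [[1, 0, -1]]^T

We seek v_1 ∈ ker((A + I)^3) \ ker((A + I)^2), then set v_{i+1} = (A + I) v_i.

One such chain is v_1 = [[0, -1, 1]]^T, v_2 = [[2, 1, -2]]^T, v_3 = [[1, 0, -1]]^T. Check: (A + I) v_3 = [[0, 0, 0]]^T = 0.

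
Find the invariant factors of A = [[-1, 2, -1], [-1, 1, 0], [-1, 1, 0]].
The Jordan structure of A has elementary divisors x^3. Arranging the block sizes at each eigenvalue in decreasing order and taking row products gives the invariant factors.

Invariant factors (smallest first, each dividing the next): x^3.

Check: the last factor x^3 is the minimal polynomial, and the product x^3 is the characteristic polynomial.

x^3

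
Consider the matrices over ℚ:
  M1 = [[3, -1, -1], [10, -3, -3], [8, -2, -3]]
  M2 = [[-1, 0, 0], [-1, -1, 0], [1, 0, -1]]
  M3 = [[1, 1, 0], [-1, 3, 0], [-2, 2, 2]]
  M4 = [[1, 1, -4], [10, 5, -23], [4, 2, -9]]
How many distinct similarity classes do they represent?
3 classes: {M1, M4}, {M2}, {M3}

Characteristic polynomials: χ_{M1} = (x + 1)^3, χ_{M2} = (x + 1)^3, χ_{M3} = (x - 2)^3, χ_{M4} = (x + 1)^3.

{M1, M4}: invariant factors (x + 1)^3.

{M2}: invariant factors x + 1, (x + 1)^2.

{M3}: invariant factors x - 2, (x - 2)^2.

Matrices are similar if and only if their invariant-factor lists agree; the partition into similarity classes is {M1, M4}, {M2}, {M3}.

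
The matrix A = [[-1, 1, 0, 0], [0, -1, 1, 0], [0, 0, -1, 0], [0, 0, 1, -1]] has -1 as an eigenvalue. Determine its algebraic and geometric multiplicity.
The characteristic polynomial is (x + 1)^4, so the factor x + 1 appears with exponent 4: the algebraic multiplicity is 4.

rank(A + I) = 2, so the eigenspace has dimension 4 - 2 = 2: the geometric multiplicity is 2.

Since 2 < 4, A is not diagonalizable.

algebraic multiplicity 4, geometric multiplicity 2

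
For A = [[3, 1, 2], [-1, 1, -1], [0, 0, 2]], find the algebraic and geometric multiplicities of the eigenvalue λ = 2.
algebraic multiplicity 3, geometric multiplicity 1

The characteristic polynomial is (x - 2)^3, so the factor x - 2 appears with exponent 3: the algebraic multiplicity is 3.

rank(A - 2I) = 2, so the eigenspace has dimension 3 - 2 = 1: the geometric multiplicity is 1.

Since 1 < 3, A is not diagonalizable.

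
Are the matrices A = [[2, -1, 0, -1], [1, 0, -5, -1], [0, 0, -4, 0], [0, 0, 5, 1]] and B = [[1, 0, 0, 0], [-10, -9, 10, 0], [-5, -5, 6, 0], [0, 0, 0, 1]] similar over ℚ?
No.

Both have characteristic polynomial (x - 1)^3(x + 4), but the minimal polynomial of A is (x - 1)^2(x + 4) while the minimal polynomial of B is (x - 1)(x + 4). The minimal polynomial is a similarity invariant, so A and B are not similar.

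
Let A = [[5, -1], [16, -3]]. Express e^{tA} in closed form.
e^{tA} = [[(4*t + 1)*e^{t}, -t*e^{t}], [16*t*e^{t}, (1 - 4*t)*e^{t}]]

A has Jordan form J = [[1, 1], [0, 1]] with A = PJP^{-1}, so e^{tA} = P e^{tJ} P^{-1}.

For a Jordan block J_k(λ), e^{tJ_k(λ)} = e^{λt} · (I + tN + t^2 N^2/2! + ... + t^{k-1} N^{k-1}/(k-1)!) where N is the nilpotent superdiagonal part.

Assembling the blocks and conjugating back gives the entries of e^{tA} as shown above.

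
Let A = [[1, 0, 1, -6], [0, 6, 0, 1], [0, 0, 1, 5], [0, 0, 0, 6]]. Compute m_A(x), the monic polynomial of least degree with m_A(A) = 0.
The characteristic polynomial factors as (x - 6)^2(x - 1)^2. The minimal polynomial is ∏(x - λ)^{k_λ} where k_λ is the size of the largest Jordan block at λ.

For λ = 1: rank(A - I) = 3, and the largest Jordan block has size 2 (the smallest k with rank((A - I)^k) = rank((A - I)^(k+1))).
For λ = 6: rank(A - 6I) = 3, and the largest Jordan block has size 2 (the smallest k with rank((A - 6I)^k) = rank((A - 6I)^(k+1))).

So m_A(x) = (x - 6)^2(x - 1)^2.

m_A(x) = (x - 6)^2(x - 1)^2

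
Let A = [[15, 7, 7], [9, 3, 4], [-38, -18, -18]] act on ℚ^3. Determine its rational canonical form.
R = [[0, 0, 4], [1, 0, 4], [0, 1, 0]]

The invariant factors of A (the non-unit diagonal entries of the Smith normal form of xI - A over ℚ[x]) are x^3 - 4x - 4, each dividing the next. The characteristic polynomial is their product, x^3 - 4x - 4.

The rational canonical form is the block-diagonal matrix of companion matrices C(f_i):
R = [[0, 0, 4], [1, 0, 4], [0, 1, 0]].

Note the characteristic polynomial does not split into linear factors over ℚ, so A has no Jordan form over ℚ; the rational canonical form exists over any field.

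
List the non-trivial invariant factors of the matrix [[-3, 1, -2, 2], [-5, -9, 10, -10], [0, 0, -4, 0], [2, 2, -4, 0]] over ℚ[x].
The Jordan structure of A has elementary divisors (x + 4)^2, (x + 4), (x + 4). Arranging the block sizes at each eigenvalue in decreasing order and taking row products gives the invariant factors.

Invariant factors (smallest first, each dividing the next): x + 4, x + 4, (x + 4)^2.

Check: the last factor (x + 4)^2 is the minimal polynomial, and the product (x + 4)^4 is the characteristic polynomial.

x + 4, x + 4, (x + 4)^2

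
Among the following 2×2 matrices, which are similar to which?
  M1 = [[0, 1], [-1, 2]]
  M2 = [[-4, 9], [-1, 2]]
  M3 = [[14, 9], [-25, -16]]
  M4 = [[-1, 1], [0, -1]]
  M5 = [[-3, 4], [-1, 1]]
Characteristic polynomials: χ_{M1} = (x - 1)^2, χ_{M2} = (x + 1)^2, χ_{M3} = (x + 1)^2, χ_{M4} = (x + 1)^2, χ_{M5} = (x + 1)^2.

{M1}: invariant factors (x - 1)^2.

{M2, M3, M4, M5}: invariant factors (x + 1)^2.

Matrices are similar if and only if their invariant-factor lists agree; the partition into similarity classes is {M1}, {M2, M3, M4, M5}.

2 classes: {M1}, {M2, M3, M4, M5}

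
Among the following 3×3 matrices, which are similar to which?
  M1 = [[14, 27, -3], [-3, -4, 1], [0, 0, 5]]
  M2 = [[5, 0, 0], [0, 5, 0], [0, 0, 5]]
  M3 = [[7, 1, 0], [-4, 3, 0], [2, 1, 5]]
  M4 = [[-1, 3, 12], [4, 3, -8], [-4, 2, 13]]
2 classes: {M1, M3, M4}, {M2}

Characteristic polynomials: χ_{M1} = (x - 5)^3, χ_{M2} = (x - 5)^3, χ_{M3} = (x - 5)^3, χ_{M4} = (x - 5)^3.

{M1, M3, M4}: invariant factors x - 5, (x - 5)^2.

{M2}: invariant factors x - 5, x - 5, x - 5.

Matrices are similar if and only if their invariant-factor lists agree; the partition into similarity classes is {M1, M3, M4}, {M2}.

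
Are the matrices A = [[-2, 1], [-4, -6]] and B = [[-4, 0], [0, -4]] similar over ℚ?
Both have characteristic polynomial (x + 4)^2, but the minimal polynomial of A is (x + 4)^2 while the minimal polynomial of B is x + 4. The minimal polynomial is a similarity invariant, so A and B are not similar.

No.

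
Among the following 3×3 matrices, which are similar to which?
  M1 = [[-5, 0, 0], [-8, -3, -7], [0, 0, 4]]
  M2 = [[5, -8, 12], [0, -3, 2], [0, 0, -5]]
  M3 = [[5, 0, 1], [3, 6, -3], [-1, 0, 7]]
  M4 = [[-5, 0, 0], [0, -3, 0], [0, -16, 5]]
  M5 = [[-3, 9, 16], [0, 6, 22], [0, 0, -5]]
Characteristic polynomials: χ_{M1} = (x - 4)(x + 3)(x + 5), χ_{M2} = (x - 5)(x + 3)(x + 5), χ_{M3} = (x - 6)^3, χ_{M4} = (x - 5)(x + 3)(x + 5), χ_{M5} = (x - 6)(x + 3)(x + 5).

{M1}: invariant factors (x - 4)(x + 3)(x + 5).

{M2, M4}: invariant factors (x - 5)(x + 3)(x + 5).

{M3}: invariant factors x - 6, (x - 6)^2.

{M5}: invariant factors (x - 6)(x + 3)(x + 5).

Matrices are similar if and only if their invariant-factor lists agree; the partition into similarity classes is {M1}, {M2, M4}, {M3}, {M5}.

4 classes: {M1}, {M2, M4}, {M3}, {M5}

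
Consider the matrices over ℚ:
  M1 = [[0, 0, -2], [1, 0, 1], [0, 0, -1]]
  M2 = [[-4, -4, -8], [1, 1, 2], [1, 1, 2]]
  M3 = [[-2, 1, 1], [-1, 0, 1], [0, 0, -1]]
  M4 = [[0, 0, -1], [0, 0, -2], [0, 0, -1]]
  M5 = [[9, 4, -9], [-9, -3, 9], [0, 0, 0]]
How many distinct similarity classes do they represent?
Characteristic polynomials: χ_{M1} = x^2(x + 1), χ_{M2} = x^2(x + 1), χ_{M3} = (x + 1)^3, χ_{M4} = x^2(x + 1), χ_{M5} = x(x - 3)^2.

{M1}: invariant factors x^2(x + 1).

{M2, M4}: invariant factors x, x(x + 1).

{M3}: invariant factors x + 1, (x + 1)^2.

{M5}: invariant factors x(x - 3)^2.

Matrices are similar if and only if their invariant-factor lists agree; the partition into similarity classes is {M1}, {M2, M4}, {M3}, {M5}.

4 classes: {M1}, {M2, M4}, {M3}, {M5}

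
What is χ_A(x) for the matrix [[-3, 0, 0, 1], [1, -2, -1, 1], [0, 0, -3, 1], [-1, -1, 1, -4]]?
xI - A = [[x + 3, 0, 0, -1], [-1, x + 2, 1, -1], [0, 0, x + 3, -1], [1, 1, -1, x + 4]].

Expanding det(xI - A) along the first row:
det(xI - A) = + (x + 3)·det([[x + 2, 1, -1], [0, x + 3, -1], [1, -1, x + 4]]) - (0)·det([[-1, 1, -1], [0, x + 3, -1], [1, -1, x + 4]]) + (0)·det([[-1, x + 2, -1], [0, 0, -1], [1, 1, x + 4]]) - (-1)·det([[-1, x + 2, 1], [0, 0, x + 3], [1, 1, -1]]).

Evaluating gives χ_A(x) = x^4 + 12x^3 + 54x^2 + 108x + 81 = (x + 3)^4.

χ_A(x) = (x + 3)^4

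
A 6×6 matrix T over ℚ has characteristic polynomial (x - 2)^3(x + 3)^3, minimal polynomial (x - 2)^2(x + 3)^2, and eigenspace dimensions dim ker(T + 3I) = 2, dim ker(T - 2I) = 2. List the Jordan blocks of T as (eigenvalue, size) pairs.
λ = -3: algebraic multiplicity 3 (exponent in χ_T), largest block size 2 (exponent in m_T), 2 blocks (geometric multiplicity). These force block sizes [2, 1].
λ = 2: algebraic multiplicity 3 (exponent in χ_T), largest block size 2 (exponent in m_T), 2 blocks (geometric multiplicity). These force block sizes [2, 1].

Jordan blocks: (-3, 2), (-3, 1), (2, 2), (2, 1)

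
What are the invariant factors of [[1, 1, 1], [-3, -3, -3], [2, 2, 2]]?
x, x^2

The Jordan structure of A has elementary divisors x^2, x. Arranging the block sizes at each eigenvalue in decreasing order and taking row products gives the invariant factors.

Invariant factors (smallest first, each dividing the next): x, x^2.

Check: the last factor x^2 is the minimal polynomial, and the product x^3 is the characteristic polynomial.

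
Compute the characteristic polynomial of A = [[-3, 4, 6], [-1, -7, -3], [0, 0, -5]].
χ_A(x) = (x + 5)^3

xI - A = [[x + 3, -4, -6], [1, x + 7, 3], [0, 0, x + 5]].

Expanding det(xI - A) along the first row:
det(xI - A) = + (x + 3)·det([[x + 7, 3], [0, x + 5]]) - (-4)·det([[1, 3], [0, x + 5]]) + (-6)·det([[1, x + 7], [0, 0]]).

Evaluating gives χ_A(x) = x^3 + 15x^2 + 75x + 125 = (x + 5)^3.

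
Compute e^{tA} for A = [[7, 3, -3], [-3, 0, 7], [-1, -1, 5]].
A has Jordan form J = [[4, 1, 0], [0, 4, 1], [0, 0, 4]] with A = PJP^{-1}, so e^{tA} = P e^{tJ} P^{-1}.

For a Jordan block J_k(λ), e^{tJ_k(λ)} = e^{λt} · (I + tN + t^2 N^2/2! + ... + t^{k-1} N^{k-1}/(k-1)!) where N is the nilpotent superdiagonal part.

Assembling the blocks and conjugating back gives the entries of e^{tA} as shown above.

e^{tA} = [[(3*t^2 + 6*t + 2)*e^{4*t}/2, 3*t*e^{4*t}, 3*t*(3*t - 2)*e^{4*t}/2], [t*(-2*t - 3)*e^{4*t}, (1 - 4*t)*e^{4*t}, t*(7 - 6*t)*e^{4*t}], [t*(-t - 2)*e^{4*t}/2, -t*e^{4*t}, (-3*t^2/2 + t + 1)*e^{4*t}]]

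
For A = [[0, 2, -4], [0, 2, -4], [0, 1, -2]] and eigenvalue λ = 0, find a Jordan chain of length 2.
v_1 = [[1, 1, 0]]^T, v_2 = [[2, 2, 1]]^T

We seek v_1 ∈ ker(A^2) \ ker(A), then set v_{i+1} = A v_i.

One such chain is v_1 = [[1, 1, 0]]^T, v_2 = [[2, 2, 1]]^T. Check: A v_2 = [[0, 0, 0]]^T = 0.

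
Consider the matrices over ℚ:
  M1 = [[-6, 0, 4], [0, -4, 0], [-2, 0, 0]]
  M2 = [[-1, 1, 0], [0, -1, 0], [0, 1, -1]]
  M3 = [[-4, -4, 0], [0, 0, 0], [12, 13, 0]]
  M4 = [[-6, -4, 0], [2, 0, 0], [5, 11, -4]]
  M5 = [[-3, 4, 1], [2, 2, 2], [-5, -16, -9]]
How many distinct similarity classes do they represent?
Characteristic polynomials: χ_{M1} = (x + 2)(x + 4)^2, χ_{M2} = (x + 1)^3, χ_{M3} = x^2(x + 4), χ_{M4} = (x + 2)(x + 4)^2, χ_{M5} = (x + 2)(x + 4)^2.

{M1}: invariant factors x + 4, (x + 2)(x + 4).

{M2}: invariant factors x + 1, (x + 1)^2.

{M3}: invariant factors x^2(x + 4).

{M4, M5}: invariant factors (x + 2)(x + 4)^2.

Matrices are similar if and only if their invariant-factor lists agree; the partition into similarity classes is {M1}, {M2}, {M3}, {M4, M5}.

4 classes: {M1}, {M2}, {M3}, {M4, M5}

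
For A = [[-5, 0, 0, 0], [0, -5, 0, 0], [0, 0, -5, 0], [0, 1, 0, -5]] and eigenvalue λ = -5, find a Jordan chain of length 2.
v_1 = [[-4, 1, -1, -1]]^T, v_2 = [[0, 0, 0, 1]]^T

We seek v_1 ∈ ker((A + 5I)^2) \ ker(A + 5I), then set v_{i+1} = (A + 5I) v_i.

One such chain is v_1 = [[-4, 1, -1, -1]]^T, v_2 = [[0, 0, 0, 1]]^T. Check: (A + 5I) v_2 = [[0, 0, 0, 0]]^T = 0.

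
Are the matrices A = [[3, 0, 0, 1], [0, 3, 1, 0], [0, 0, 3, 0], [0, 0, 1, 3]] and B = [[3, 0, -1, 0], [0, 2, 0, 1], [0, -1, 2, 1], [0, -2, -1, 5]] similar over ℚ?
Yes.

Two matrices over a field are similar if and only if they have the same invariant factors.

Both A and B have characteristic polynomial (x - 3)^4 and minimal polynomial (x - 3)^3. Computing further, both have invariant factors x - 3, (x - 3)^3. Hence A and B are similar.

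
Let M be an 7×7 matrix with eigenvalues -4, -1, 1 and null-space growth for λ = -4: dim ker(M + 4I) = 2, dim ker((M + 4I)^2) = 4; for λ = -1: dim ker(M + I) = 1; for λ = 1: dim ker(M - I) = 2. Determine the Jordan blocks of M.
λ = -4: successive nullity increments [2, 2] count blocks of size ≥ k; block sizes are [2, 2].
λ = -1: successive nullity increments [1] count blocks of size ≥ k; block sizes are [1].
λ = 1: successive nullity increments [2] count blocks of size ≥ k; block sizes are [1, 1].

Jordan blocks: (-4, 2), (-4, 2), (-1, 1), (1, 1), (1, 1)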